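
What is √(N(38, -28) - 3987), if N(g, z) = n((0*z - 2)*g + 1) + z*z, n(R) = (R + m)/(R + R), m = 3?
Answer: 59*I*√23/5 ≈ 56.591*I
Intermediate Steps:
n(R) = (3 + R)/(2*R) (n(R) = (R + 3)/(R + R) = (3 + R)/((2*R)) = (3 + R)*(1/(2*R)) = (3 + R)/(2*R))
N(g, z) = z² + (4 - 2*g)/(2*(1 - 2*g)) (N(g, z) = (3 + ((0*z - 2)*g + 1))/(2*((0*z - 2)*g + 1)) + z*z = (3 + ((0 - 2)*g + 1))/(2*((0 - 2)*g + 1)) + z² = (3 + (-2*g + 1))/(2*(-2*g + 1)) + z² = (3 + (1 - 2*g))/(2*(1 - 2*g)) + z² = (4 - 2*g)/(2*(1 - 2*g)) + z² = z² + (4 - 2*g)/(2*(1 - 2*g)))
√(N(38, -28) - 3987) = √((-2 + 38 + (-28)²*(-1 + 2*38))/(-1 + 2*38) - 3987) = √((-2 + 38 + 784*(-1 + 76))/(-1 + 76) - 3987) = √((-2 + 38 + 784*75)/75 - 3987) = √((-2 + 38 + 58800)/75 - 3987) = √((1/75)*58836 - 3987) = √(19612/25 - 3987) = √(-80063/25) = 59*I*√23/5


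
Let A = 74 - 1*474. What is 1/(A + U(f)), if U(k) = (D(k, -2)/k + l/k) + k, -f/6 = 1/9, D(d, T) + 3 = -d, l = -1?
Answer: -3/1187 ≈ -0.0025274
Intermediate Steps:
D(d, T) = -3 - d
f = -⅔ (f = -6/9 = -6*⅑ = -⅔ ≈ -0.66667)
A = -400 (A = 74 - 474 = -400)
U(k) = k - 1/k + (-3 - k)/k (U(k) = ((-3 - k)/k - 1/k) + k = (-1/k + (-3 - k)/k) + k = k - 1/k + (-3 - k)/k)
1/(A + U(f)) = 1/(-400 + (-1 - ⅔ - 4/(-⅔))) = 1/(-400 + (-1 - ⅔ - 4*(-3/2))) = 1/(-400 + (-1 - ⅔ + 6)) = 1/(-400 + 13/3) = 1/(-1187/3) = -3/1187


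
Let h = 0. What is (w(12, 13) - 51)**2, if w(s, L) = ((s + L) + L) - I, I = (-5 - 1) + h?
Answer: 49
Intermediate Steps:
I = -6 (I = (-5 - 1) + 0 = -6 + 0 = -6)
w(s, L) = 6 + s + 2*L (w(s, L) = ((s + L) + L) - 1*(-6) = ((L + s) + L) + 6 = (s + 2*L) + 6 = 6 + s + 2*L)
(w(12, 13) - 51)**2 = ((6 + 12 + 2*13) - 51)**2 = ((6 + 12 + 26) - 51)**2 = (44 - 51)**2 = (-7)**2 = 49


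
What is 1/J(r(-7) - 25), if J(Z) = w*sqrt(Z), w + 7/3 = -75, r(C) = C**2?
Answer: -sqrt(6)/928 ≈ -0.0026395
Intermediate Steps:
w = -232/3 (w = -7/3 - 75 = -232/3 ≈ -77.333)
J(Z) = -232*sqrt(Z)/3
1/J(r(-7) - 25) = 1/(-232*sqrt((-7)**2 - 25)/3) = 1/(-232*sqrt(49 - 25)/3) = 1/(-464*sqrt(6)/3) = -sqrt(6)/928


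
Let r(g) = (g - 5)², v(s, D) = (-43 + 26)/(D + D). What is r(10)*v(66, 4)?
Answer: -425/8 ≈ -53.125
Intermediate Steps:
v(s, D) = -17/(2*D) (v(s, D) = -17*1/(2*D) = -17/(2*D))
r(g) = (-5 + g)²
r(10)*v(66, 4) = (-5 + 10)²*(-17/2/4) = 5²*(-17/2*¼) = 25*(-17/8) = -425/8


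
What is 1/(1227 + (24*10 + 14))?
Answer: 1/1481 ≈ 0.00067522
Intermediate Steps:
1/(1227 + (24*10 + 14)) = 1/(1227 + (240 + 14)) = 1/(1227 + 254) = 1/1481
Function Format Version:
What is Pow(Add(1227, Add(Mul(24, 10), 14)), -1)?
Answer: Rational(1, 1481) ≈ 0.00067522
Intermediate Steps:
Pow(Add(1227, Add(Mul(24, 10), 14)), -1) = Pow(Add(1227, Add(240, 14)), -1) = Pow(Add(1227, 254), -1) = Pow(1481, -1) = Rational(1, 1481)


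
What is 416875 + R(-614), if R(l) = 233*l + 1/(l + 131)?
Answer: 132251678/483 ≈ 2.7381e+5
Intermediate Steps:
R(l) = 1/(131 + l) + 233*l (R(l) = 233*l + 1/(131 + l) = 1/(131 + l) + 233*l)
416875 + R(-614) = 416875 + (1 + 233*(-614)**2 + 30523*(-614))/(131 - 614) = 416875 + (1 + 233*376996 - 18741122)/(-483) = 416875 - (1 + 87840068 - 18741122)/483 = 416875 - 1/483*69098947 = 416875 - 69098947/483 = 132251678/483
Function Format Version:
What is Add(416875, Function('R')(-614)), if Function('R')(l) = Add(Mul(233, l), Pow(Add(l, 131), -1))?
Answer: Rational(132251678, 483) ≈ 2.7381e+5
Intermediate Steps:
Function('R')(l) = Add(Pow(Add(131, l), -1), Mul(233, l)) (Function('R')(l) = Add(Mul(233, l), Pow(Add(131, l), -1)) = Add(Pow(Add(131, l), -1), Mul(233, l)))
Add(416875, Function('R')(-614)) = Add(416875, Mul(Pow(Add(131, -614), -1), Add(1, Mul(233, Pow(-614, 2)), Mul(30523, -614)))) = Add(416875, Mul(Pow(-483, -1), Add(1, Mul(233, 376996), -18741122))) = Add(416875, Mul(Rational(-1, 483), Add(1, 87840068, -18741122))) = Add(416875, Mul(Rational(-1, 483), 69098947)) = Add(416875, Rational(-69098947, 483)) = Rational(132251678, 483)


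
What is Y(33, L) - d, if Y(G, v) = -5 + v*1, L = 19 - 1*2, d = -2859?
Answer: 2871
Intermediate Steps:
L = 17 (L = 19 - 2 = 17)
Y(G, v) = -5 + v
Y(33, L) - d = (-5 + 17) - 1*(-2859) = 12 + 2859 = 2871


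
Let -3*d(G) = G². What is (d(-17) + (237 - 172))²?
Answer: 8836/9 ≈ 981.78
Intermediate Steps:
d(G) = -G²/3
(d(-17) + (237 - 172))² = (-⅓*(-17)² + (237 - 172))² = (-⅓*289 + 65)² = (-289/3 + 65)² = (-94/3)² = 8836/9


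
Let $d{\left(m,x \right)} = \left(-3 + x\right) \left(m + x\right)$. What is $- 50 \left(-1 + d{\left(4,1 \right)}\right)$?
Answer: $550$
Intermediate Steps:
$- 50 \left(-1 + d{\left(4,1 \right)}\right) = - 50 \left(-1 + \left(1^{2} - 12 - 3 + 4 \cdot 1\right)\right) = - 50 \left(-1 + \left(1 - 12 - 3 + 4\right)\right) = - 50 \left(-1 - 10\right) = \left(-50\right) \left(-11\right) = 550$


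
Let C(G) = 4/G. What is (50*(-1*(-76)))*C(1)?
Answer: 15200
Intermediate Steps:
(50*(-1*(-76)))*C(1) = (50*(-1*(-76)))*(4/1) = (50*76)*(4*1) = 3800*4 = 15200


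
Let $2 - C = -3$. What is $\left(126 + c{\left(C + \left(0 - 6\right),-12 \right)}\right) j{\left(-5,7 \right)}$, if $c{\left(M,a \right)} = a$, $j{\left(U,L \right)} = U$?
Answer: $-570$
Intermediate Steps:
$C = 5$ ($C = 2 - -3 = 2 + 3 = 5$)
$\left(126 + c{\left(C + \left(0 - 6\right),-12 \right)}\right) j{\left(-5,7 \right)} = \left(126 - 12\right) \left(-5\right) = 114 \left(-5\right) = -570$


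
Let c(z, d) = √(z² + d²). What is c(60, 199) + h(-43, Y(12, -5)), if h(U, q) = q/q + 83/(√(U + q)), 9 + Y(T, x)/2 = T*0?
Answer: 1 + √43201 - 83*I*√61/61 ≈ 208.85 - 10.627*I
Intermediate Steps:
Y(T, x) = -18 (Y(T, x) = -18 + 2*(T*0) = -18 + 2*0 = -18 + 0 = -18)
c(z, d) = √(d² + z²)
h(U, q) = 1 + 83/√(U + q)
c(60, 199) + h(-43, Y(12, -5)) = √(199² + 60²) + (1 + 83/√(-43 - 18)) = √(39601 + 3600) + (1 + 83/√(-61)) = √43201 + (1 + 83*(-I*√61/61)) = √43201 + (1 - 83*I*√61/61) = 1 + √43201 - 83*I*√61/61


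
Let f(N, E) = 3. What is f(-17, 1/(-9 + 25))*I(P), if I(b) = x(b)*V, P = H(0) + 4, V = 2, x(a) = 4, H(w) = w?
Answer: 24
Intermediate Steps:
P = 4 (P = 0 + 4 = 4)
I(b) = 8 (I(b) = 4*2 = 8)
f(-17, 1/(-9 + 25))*I(P) = 3*8 = 24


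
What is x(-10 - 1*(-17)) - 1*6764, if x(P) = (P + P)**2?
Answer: -6568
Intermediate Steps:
x(P) = 4*P**2 (x(P) = (2*P)**2 = 4*P**2)
x(-10 - 1*(-17)) - 1*6764 = 4*(-10 - 1*(-17))**2 - 1*6764 = 4*(-10 + 17)**2 - 6764 = 4*7**2 - 6764 = 4*49 - 6764 = 196 - 6764 = -6568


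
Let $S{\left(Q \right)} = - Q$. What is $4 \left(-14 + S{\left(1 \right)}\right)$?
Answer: $-60$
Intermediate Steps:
$4 \left(-14 + S{\left(1 \right)}\right) = 4 \left(-14 - 1\right) = 4 \left(-15\right) = -60$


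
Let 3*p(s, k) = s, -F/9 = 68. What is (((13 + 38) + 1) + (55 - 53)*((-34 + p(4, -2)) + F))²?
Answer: 13778944/9 ≈ 1.5310e+6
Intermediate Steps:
F = -612 (F = -9*68 = -612)
p(s, k) = s/3
(((13 + 38) + 1) + (55 - 53)*((-34 + p(4, -2)) + F))² = (((13 + 38) + 1) + (55 - 53)*((-34 + (⅓)*4) - 612))² = ((51 + 1) + 2*((-34 + 4/3) - 612))² = (52 + 2*(-98/3 - 612))² = (52 + 2*(-1934/3))² = (52 - 3868/3)² = (-3712/3)² = 13778944/9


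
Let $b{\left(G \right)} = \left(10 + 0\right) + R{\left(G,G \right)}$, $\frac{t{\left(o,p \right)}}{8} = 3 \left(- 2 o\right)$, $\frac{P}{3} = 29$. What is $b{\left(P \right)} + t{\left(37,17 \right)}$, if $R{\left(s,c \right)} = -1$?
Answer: $-1767$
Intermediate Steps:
$P = 87$ ($P = 3 \cdot 29 = 87$)
$t{\left(o,p \right)} = - 48 o$ ($t{\left(o,p \right)} = 8 \cdot 3 \left(- 2 o\right) = 8 \left(- 6 o\right) = - 48 o$)
$b{\left(G \right)} = 9$ ($b{\left(G \right)} = \left(10 + 0\right) - 1 = 10 - 1 = 9$)
$b{\left(P \right)} + t{\left(37,17 \right)} = 9 - 1776 = -1767$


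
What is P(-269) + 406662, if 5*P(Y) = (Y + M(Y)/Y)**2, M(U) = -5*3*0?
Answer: 2105671/5 ≈ 4.2113e+5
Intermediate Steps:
M(U) = 0 (M(U) = -15*0 = 0)
P(Y) = Y**2/5 (P(Y) = (Y + 0/Y)**2/5 = (Y + 0)**2/5 = Y**2/5)
P(-269) + 406662 = (1/5)*(-269)**2 + 406662 = (1/5)*72361 + 406662 = 72361/5 + 406662 = 2105671/5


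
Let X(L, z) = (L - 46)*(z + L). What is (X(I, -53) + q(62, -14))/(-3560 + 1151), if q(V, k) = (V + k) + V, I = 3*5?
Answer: -1288/2409 ≈ -0.53466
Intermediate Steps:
I = 15
X(L, z) = (-46 + L)*(L + z)
q(V, k) = k + 2*V
(X(I, -53) + q(62, -14))/(-3560 + 1151) = ((15**2 - 46*15 - 46*(-53) + 15*(-53)) + (-14 + 2*62))/(-3560 + 1151) = ((225 - 690 + 2438 - 795) + (-14 + 124))/(-2409) = (1178 + 110)*(-1/2409) = 1288*(-1/2409) = -1288/2409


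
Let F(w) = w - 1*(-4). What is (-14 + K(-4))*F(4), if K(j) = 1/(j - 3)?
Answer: -792/7 ≈ -113.14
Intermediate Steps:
K(j) = 1/(-3 + j)
F(w) = 4 + w (F(w) = w + 4 = 4 + w)
(-14 + K(-4))*F(4) = (-14 + 1/(-3 - 4))*(4 + 4) = (-14 + 1/(-7))*8 = (-14 - ⅐)*8 = -99/7*8 = -792/7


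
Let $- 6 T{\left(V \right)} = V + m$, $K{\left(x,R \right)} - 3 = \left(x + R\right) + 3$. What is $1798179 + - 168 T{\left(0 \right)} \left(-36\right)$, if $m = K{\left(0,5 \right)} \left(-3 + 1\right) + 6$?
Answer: $1814307$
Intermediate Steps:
$K{\left(x,R \right)} = 6 + R + x$ ($K{\left(x,R \right)} = 3 + \left(\left(x + R\right) + 3\right) = 3 + \left(\left(R + x\right) + 3\right) = 3 + \left(3 + R + x\right) = 6 + R + x$)
$m = -16$ ($m = \left(6 + 5 + 0\right) \left(-3 + 1\right) + 6 = 11 \left(-2\right) + 6 = -22 + 6 = -16$)
$T{\left(V \right)} = \frac{8}{3} - \frac{V}{6}$ ($T{\left(V \right)} = - \frac{V - 16}{6} = - \frac{-16 + V}{6} = \frac{8}{3} - \frac{V}{6}$)
$1798179 + - 168 T{\left(0 \right)} \left(-36\right) = 1798179 + - 168 \left(\frac{8}{3} - 0\right) \left(-36\right) = 1798179 + - 168 \left(\frac{8}{3} + 0\right) \left(-36\right) = 1798179 + \left(-168\right) \frac{8}{3} \left(-36\right) = 1798179 - -16128 = 1798179 + 16128 = 1814307$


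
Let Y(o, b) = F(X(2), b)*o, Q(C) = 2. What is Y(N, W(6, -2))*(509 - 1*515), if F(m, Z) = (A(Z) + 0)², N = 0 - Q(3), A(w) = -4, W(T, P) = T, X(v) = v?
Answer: 192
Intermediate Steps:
N = -2 (N = 0 - 1*2 = 0 - 2 = -2)
F(m, Z) = 16 (F(m, Z) = (-4 + 0)² = (-4)² = 16)
Y(o, b) = 16*o
Y(N, W(6, -2))*(509 - 1*515) = (16*(-2))*(509 - 1*515) = -32*(509 - 515) = -32*(-6) = 192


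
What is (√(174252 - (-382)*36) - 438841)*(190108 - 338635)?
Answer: 65179737207 - 297054*√47001 ≈ 6.5115e+10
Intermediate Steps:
(√(174252 - (-382)*36) - 438841)*(190108 - 338635) = (√(174252 - 1*(-13752)) - 438841)*(-148527) = (√(174252 + 13752) - 438841)*(-148527) = (√188004 - 438841)*(-148527) = (2*√47001 - 438841)*(-148527) = (-438841 + 2*√47001)*(-148527) = 65179737207 - 297054*√47001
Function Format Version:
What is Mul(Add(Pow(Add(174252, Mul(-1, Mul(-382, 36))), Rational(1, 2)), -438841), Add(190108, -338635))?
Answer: Add(65179737207, Mul(-297054, Pow(47001, Rational(1, 2)))) ≈ 6.5115e+10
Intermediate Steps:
Mul(Add(Pow(Add(174252, Mul(-1, Mul(-382, 36))), Rational(1, 2)), -438841), Add(190108, -338635)) = Mul(Add(Pow(Add(174252, Mul(-1, -13752)), Rational(1, 2)), -438841), -148527) = Mul(Add(Pow(Add(174252, 13752), Rational(1, 2)), -438841), -148527) = Mul(Add(Pow(188004, Rational(1, 2)), -438841), -148527) = Mul(Add(Mul(2, Pow(47001, Rational(1, 2))), -438841), -148527) = Mul(Add(-438841, Mul(2, Pow(47001, Rational(1, 2)))), -148527) = Add(65179737207, Mul(-297054, Pow(47001, Rational(1, 2))))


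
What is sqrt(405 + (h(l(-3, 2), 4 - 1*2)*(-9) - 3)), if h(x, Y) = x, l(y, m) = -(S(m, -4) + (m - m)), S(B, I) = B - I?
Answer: 2*sqrt(114) ≈ 21.354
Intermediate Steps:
l(y, m) = -4 - m (l(y, m) = -((m - 1*(-4)) + (m - m)) = -((m + 4) + 0) = -((4 + m) + 0) = -(4 + m) = -4 - m)
sqrt(405 + (h(l(-3, 2), 4 - 1*2)*(-9) - 3)) = sqrt(405 + ((-4 - 1*2)*(-9) - 3)) = sqrt(405 + ((-4 - 2)*(-9) - 3)) = sqrt(405 + (-6*(-9) - 3)) = sqrt(405 + (54 - 3)) = sqrt(405 + 51) = sqrt(456) = 2*sqrt(114)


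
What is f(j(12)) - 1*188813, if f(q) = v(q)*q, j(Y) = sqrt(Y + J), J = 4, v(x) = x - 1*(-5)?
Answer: -188777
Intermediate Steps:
v(x) = 5 + x (v(x) = x + 5 = 5 + x)
j(Y) = sqrt(4 + Y) (j(Y) = sqrt(Y + 4) = sqrt(4 + Y))
f(q) = q*(5 + q) (f(q) = (5 + q)*q = q*(5 + q))
f(j(12)) - 1*188813 = sqrt(4 + 12)*(5 + sqrt(4 + 12)) - 1*188813 = sqrt(16)*(5 + sqrt(16)) - 188813 = 4*(5 + 4) - 188813 = 4*9 - 188813 = 36 - 188813 = -188777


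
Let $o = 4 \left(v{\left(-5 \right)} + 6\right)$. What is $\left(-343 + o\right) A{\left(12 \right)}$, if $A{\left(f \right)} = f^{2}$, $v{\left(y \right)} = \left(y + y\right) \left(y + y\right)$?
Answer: $11664$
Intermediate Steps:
$v{\left(y \right)} = 4 y^{2}$ ($v{\left(y \right)} = 2 y 2 y = 4 y^{2}$)
$o = 424$ ($o = 4 \left(4 \left(-5\right)^{2} + 6\right) = 4 \left(4 \cdot 25 + 6\right) = 4 \left(100 + 6\right) = 4 \cdot 106 = 424$)
$\left(-343 + o\right) A{\left(12 \right)} = \left(-343 + 424\right) 12^{2} = 81 \cdot 144 = 11664$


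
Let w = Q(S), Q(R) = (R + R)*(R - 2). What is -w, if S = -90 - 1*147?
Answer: -113286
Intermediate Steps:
S = -237 (S = -90 - 147 = -237)
Q(R) = 2*R*(-2 + R) (Q(R) = (2*R)*(-2 + R) = 2*R*(-2 + R))
w = 113286 (w = 2*(-237)*(-2 - 237) = 2*(-237)*(-239) = 113286)
-w = -1*113286 = -113286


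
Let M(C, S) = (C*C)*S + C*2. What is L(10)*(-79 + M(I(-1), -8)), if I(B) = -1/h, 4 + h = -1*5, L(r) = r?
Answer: -63890/81 ≈ -788.77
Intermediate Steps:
h = -9 (h = -4 - 1*5 = -4 - 5 = -9)
I(B) = 1/9 (I(B) = -1/(-9) = -1*(-1/9) = 1/9)
M(C, S) = 2*C + S*C**2 (M(C, S) = C**2*S + 2*C = S*C**2 + 2*C = 2*C + S*C**2)
L(10)*(-79 + M(I(-1), -8)) = 10*(-79 + (2 + (1/9)*(-8))/9) = 10*(-79 + (2 - 8/9)/9) = 10*(-79 + (1/9)*(10/9)) = 10*(-79 + 10/81) = 10*(-6389/81) = -63890/81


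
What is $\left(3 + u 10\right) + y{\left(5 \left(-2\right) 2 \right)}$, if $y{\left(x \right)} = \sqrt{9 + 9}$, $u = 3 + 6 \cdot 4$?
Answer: $273 + 3 \sqrt{2} \approx 277.24$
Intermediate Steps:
$u = 27$ ($u = 3 + 24 = 27$)
$y{\left(x \right)} = 3 \sqrt{2}$ ($y{\left(x \right)} = \sqrt{18} = 3 \sqrt{2}$)
$\left(3 + u 10\right) + y{\left(5 \left(-2\right) 2 \right)} = \left(3 + 27 \cdot 10\right) + 3 \sqrt{2} = \left(3 + 270\right) + 3 \sqrt{2} = 273 + 3 \sqrt{2}$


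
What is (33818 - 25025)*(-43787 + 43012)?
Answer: -6814575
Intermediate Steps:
(33818 - 25025)*(-43787 + 43012) = 8793*(-775) = -6814575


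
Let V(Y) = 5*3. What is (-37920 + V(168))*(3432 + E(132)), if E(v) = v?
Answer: -135093420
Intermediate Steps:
V(Y) = 15
(-37920 + V(168))*(3432 + E(132)) = (-37920 + 15)*(3432 + 132) = -37905*3564 = -135093420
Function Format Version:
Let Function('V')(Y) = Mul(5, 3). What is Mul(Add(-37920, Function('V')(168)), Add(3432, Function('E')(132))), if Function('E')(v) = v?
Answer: -135093420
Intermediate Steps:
Function('V')(Y) = 15
Mul(Add(-37920, Function('V')(168)), Add(3432, Function('E')(132))) = Mul(Add(-37920, 15), Add(3432, 132)) = Mul(-37905, 3564) = -135093420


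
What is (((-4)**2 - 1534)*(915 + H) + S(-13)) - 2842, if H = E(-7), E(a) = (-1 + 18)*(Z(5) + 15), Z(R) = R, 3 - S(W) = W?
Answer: -1907916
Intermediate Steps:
S(W) = 3 - W
E(a) = 340 (E(a) = (-1 + 18)*(5 + 15) = 17*20 = 340)
H = 340
(((-4)**2 - 1534)*(915 + H) + S(-13)) - 2842 = (((-4)**2 - 1534)*(915 + 340) + (3 - 1*(-13))) - 2842 = ((16 - 1534)*1255 + (3 + 13)) - 2842 = (-1518*1255 + 16) - 2842 = (-1905090 + 16) - 2842 = -1905074 - 2842 = -1907916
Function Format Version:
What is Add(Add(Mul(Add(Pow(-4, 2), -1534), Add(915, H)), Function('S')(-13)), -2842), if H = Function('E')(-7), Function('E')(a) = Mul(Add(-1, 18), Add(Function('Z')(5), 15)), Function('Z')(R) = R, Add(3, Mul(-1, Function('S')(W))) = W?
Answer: -1907916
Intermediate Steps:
Function('S')(W) = Add(3, Mul(-1, W))
Function('E')(a) = 340 (Function('E')(a) = Mul(Add(-1, 18), Add(5, 15)) = Mul(17, 20) = 340)
H = 340
Add(Add(Mul(Add(Pow(-4, 2), -1534), Add(915, H)), Function('S')(-13)), -2842) = Add(Add(Mul(Add(Pow(-4, 2), -1534), Add(915, 340)), Add(3, Mul(-1, -13))), -2842) = Add(Add(Mul(Add(16, -1534), 1255), Add(3, 13)), -2842) = Add(Add(Mul(-1518, 1255), 16), -2842) = Add(Add(-1905090, 16), -2842) = Add(-1905074, -2842) = -1907916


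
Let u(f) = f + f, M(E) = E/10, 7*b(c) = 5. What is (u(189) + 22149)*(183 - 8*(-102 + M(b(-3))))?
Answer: 157441203/7 ≈ 2.2492e+7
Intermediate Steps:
b(c) = 5/7 (b(c) = (1/7)*5 = 5/7)
M(E) = E/10 (M(E) = E*(1/10) = E/10)
u(f) = 2*f
(u(189) + 22149)*(183 - 8*(-102 + M(b(-3)))) = (2*189 + 22149)*(183 - 8*(-102 + (1/10)*(5/7))) = (378 + 22149)*(183 - 8*(-102 + 1/14)) = 22527*(183 - 8*(-1427/14)) = 22527*(183 + 5708/7) = 22527*(6989/7) = 157441203/7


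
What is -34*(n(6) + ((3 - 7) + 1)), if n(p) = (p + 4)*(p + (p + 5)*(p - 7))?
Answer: 1802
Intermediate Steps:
n(p) = (4 + p)*(p + (-7 + p)*(5 + p)) (n(p) = (4 + p)*(p + (5 + p)*(-7 + p)) = (4 + p)*(p + (-7 + p)*(5 + p)))
-34*(n(6) + ((3 - 7) + 1)) = -34*((-140 + 6**3 - 39*6 + 3*6**2) + ((3 - 7) + 1)) = -34*((-140 + 216 - 234 + 3*36) + (-4 + 1)) = -34*((-140 + 216 - 234 + 108) - 3) = -34*(-50 - 3) = -34*(-53) = 1802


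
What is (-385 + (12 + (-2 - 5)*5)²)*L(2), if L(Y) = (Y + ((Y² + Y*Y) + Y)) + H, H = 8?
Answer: 2880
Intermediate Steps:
L(Y) = 8 + 2*Y + 2*Y² (L(Y) = (Y + ((Y² + Y*Y) + Y)) + 8 = (Y + ((Y² + Y²) + Y)) + 8 = (Y + (2*Y² + Y)) + 8 = (Y + (Y + 2*Y²)) + 8 = (2*Y + 2*Y²) + 8 = 8 + 2*Y + 2*Y²)
(-385 + (12 + (-2 - 5)*5)²)*L(2) = (-385 + (12 + (-2 - 5)*5)²)*(8 + 2*2 + 2*2²) = (-385 + (12 - 7*5)²)*(8 + 4 + 2*4) = (-385 + (12 - 35)²)*(8 + 4 + 8) = (-385 + (-23)²)*20 = (-385 + 529)*20 = 144*20 = 2880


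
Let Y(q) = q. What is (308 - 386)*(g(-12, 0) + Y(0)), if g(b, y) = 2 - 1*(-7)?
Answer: -702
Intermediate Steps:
g(b, y) = 9 (g(b, y) = 2 + 7 = 9)
(308 - 386)*(g(-12, 0) + Y(0)) = (308 - 386)*(9 + 0) = -78*9 = -702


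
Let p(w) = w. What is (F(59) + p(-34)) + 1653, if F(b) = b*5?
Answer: 1914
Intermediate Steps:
F(b) = 5*b
(F(59) + p(-34)) + 1653 = (5*59 - 34) + 1653 = (295 - 34) + 1653 = 261 + 1653 = 1914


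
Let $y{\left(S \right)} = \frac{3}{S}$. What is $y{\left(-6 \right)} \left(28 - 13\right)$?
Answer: $- \frac{15}{2} \approx -7.5$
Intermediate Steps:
$y{\left(-6 \right)} \left(28 - 13\right) = \frac{3}{-6} \left(28 - 13\right) = 3 \left(- \frac{1}{6}\right) 15 = \left(- \frac{1}{2}\right) 15 = - \frac{15}{2}$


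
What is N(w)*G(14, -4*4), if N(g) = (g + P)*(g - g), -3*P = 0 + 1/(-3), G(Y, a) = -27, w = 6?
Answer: 0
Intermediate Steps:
P = ⅑ (P = -(0 + 1/(-3))/3 = -(0 - ⅓)/3 = -⅓*(-⅓) = ⅑ ≈ 0.11111)
N(g) = 0 (N(g) = (g + ⅑)*(g - g) = (⅑ + g)*0 = 0)
N(w)*G(14, -4*4) = 0*(-27) = 0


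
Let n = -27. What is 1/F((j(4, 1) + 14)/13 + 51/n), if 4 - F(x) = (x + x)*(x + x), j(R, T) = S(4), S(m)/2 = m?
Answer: 13689/52640 ≈ 0.26005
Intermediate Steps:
S(m) = 2*m
j(R, T) = 8 (j(R, T) = 2*4 = 8)
F(x) = 4 - 4*x² (F(x) = 4 - (x + x)*(x + x) = 4 - 2*x*2*x = 4 - 4*x²)
1/F((j(4, 1) + 14)/13 + 51/n) = 1/(4 - 4*((8 + 14)/13 + 51/(-27))²) = 1/(4 - 4*(22*(1/13) + 51*(-1/27))²) = 1/(4 - 4*(22/13 - 17/9)²) = 1/(4 - 4*(-23/117)²) = 1/(4 - 4*529/13689) = 1/(4 - 2116/13689) = 1/(52640/13689) = 13689/52640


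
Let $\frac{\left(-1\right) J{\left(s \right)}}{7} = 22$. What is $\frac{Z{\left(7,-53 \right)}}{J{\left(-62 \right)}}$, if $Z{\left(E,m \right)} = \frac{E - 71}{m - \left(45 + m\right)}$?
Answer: $- \frac{32}{3465} \approx -0.0092352$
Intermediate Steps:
$J{\left(s \right)} = -154$ ($J{\left(s \right)} = \left(-7\right) 22 = -154$)
$Z{\left(E,m \right)} = \frac{71}{45} - \frac{E}{45}$ ($Z{\left(E,m \right)} = \frac{-71 + E}{-45} = \left(-71 + E\right) \left(- \frac{1}{45}\right) = \frac{71}{45} - \frac{E}{45}$)
$\frac{Z{\left(7,-53 \right)}}{J{\left(-62 \right)}} = \frac{\frac{71}{45} - \frac{7}{45}}{-154} = \left(\frac{71}{45} - \frac{7}{45}\right) \left(- \frac{1}{154}\right) = \frac{64}{45} \left(- \frac{1}{154}\right) = - \frac{32}{3465}$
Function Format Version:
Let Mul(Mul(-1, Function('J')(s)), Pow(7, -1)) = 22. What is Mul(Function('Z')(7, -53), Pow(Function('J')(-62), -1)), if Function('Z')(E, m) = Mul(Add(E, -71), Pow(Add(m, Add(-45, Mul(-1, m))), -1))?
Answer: Rational(-32, 3465) ≈ -0.0092352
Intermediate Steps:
Function('J')(s) = -154 (Function('J')(s) = Mul(-7, 22) = -154)
Function('Z')(E, m) = Add(Rational(71, 45), Mul(Rational(-1, 45), E)) (Function('Z')(E, m) = Mul(Add(-71, E), Pow(-45, -1)) = Mul(Add(-71, E), Rational(-1, 45)) = Add(Rational(71, 45), Mul(Rational(-1, 45), E)))
Mul(Function('Z')(7, -53), Pow(Function('J')(-62), -1)) = Mul(Add(Rational(71, 45), Mul(Rational(-1, 45), 7)), Pow(-154, -1)) = Mul(Add(Rational(71, 45), Rational(-7, 45)), Rational(-1, 154)) = Mul(Rational(64, 45), Rational(-1, 154)) = Rational(-32, 3465)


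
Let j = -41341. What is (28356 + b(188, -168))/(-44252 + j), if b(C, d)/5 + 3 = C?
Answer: -29281/85593 ≈ -0.34210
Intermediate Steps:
b(C, d) = -15 + 5*C
(28356 + b(188, -168))/(-44252 + j) = (28356 + (-15 + 5*188))/(-44252 - 41341) = (28356 + (-15 + 940))/(-85593) = (28356 + 925)*(-1/85593) = 29281*(-1/85593) = -29281/85593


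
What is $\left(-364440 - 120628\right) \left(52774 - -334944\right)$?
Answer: $-188069594824$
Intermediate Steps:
$\left(-364440 - 120628\right) \left(52774 - -334944\right) = - 485068 \left(52774 + 334944\right) = \left(-485068\right) 387718 = -188069594824$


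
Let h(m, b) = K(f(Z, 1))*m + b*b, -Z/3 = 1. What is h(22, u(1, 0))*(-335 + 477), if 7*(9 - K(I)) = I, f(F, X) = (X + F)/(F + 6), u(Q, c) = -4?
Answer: 644396/21 ≈ 30686.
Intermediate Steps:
Z = -3 (Z = -3*1 = -3)
f(F, X) = (F + X)/(6 + F)
K(I) = 9 - I/7
h(m, b) = b**2 + 191*m/21 (h(m, b) = (9 - (-3 + 1)/(7*(6 - 3)))*m + b*b = (9 - (-2)/(7*3))*m + b**2 = (9 - (-2)/21)*m + b**2 = (9 - 1/7*(-2/3))*m + b**2 = (9 + 2/21)*m + b**2 = 191*m/21 + b**2 = b**2 + 191*m/21)
h(22, u(1, 0))*(-335 + 477) = ((-4)**2 + (191/21)*22)*(-335 + 477) = (16 + 4202/21)*142 = (4538/21)*142 = 644396/21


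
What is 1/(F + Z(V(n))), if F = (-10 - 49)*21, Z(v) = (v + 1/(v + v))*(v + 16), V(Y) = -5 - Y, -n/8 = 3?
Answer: -38/21777 ≈ -0.0017450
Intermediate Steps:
n = -24 (n = -8*3 = -24)
Z(v) = (16 + v)*(v + 1/(2*v)) (Z(v) = (v + 1/(2*v))*(16 + v) = (16 + v)*(v + 1/(2*v)))
F = -1239 (F = -59*21 = -1239)
1/(F + Z(V(n))) = 1/(-1239 + (½ + (-5 - 1*(-24))² + 8/(-5 - 1*(-24)) + 16*(-5 - 1*(-24)))) = 1/(-1239 + (½ + (-5 + 24)² + 8/(-5 + 24) + 16*(-5 + 24))) = 1/(-1239 + (½ + 19² + 8/19 + 16*19)) = 1/(-1239 + (½ + 361 + 8*(1/19) + 304)) = 1/(-1239 + (½ + 361 + 8/19 + 304)) = 1/(-1239 + 25305/38) = 1/(-21777/38) = -38/21777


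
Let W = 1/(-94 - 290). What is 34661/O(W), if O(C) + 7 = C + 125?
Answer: 13309824/45311 ≈ 293.74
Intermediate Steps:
W = -1/384 (W = 1/(-384) = -1/384 ≈ -0.0026042)
O(C) = 118 + C (O(C) = -7 + (C + 125) = -7 + (125 + C) = 118 + C)
34661/O(W) = 34661/(118 - 1/384) = 34661/(45311/384) = 34661*(384/45311) = 13309824/45311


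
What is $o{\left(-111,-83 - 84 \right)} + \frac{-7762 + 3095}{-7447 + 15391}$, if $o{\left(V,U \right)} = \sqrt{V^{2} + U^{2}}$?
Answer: $- \frac{4667}{7944} + \sqrt{40210} \approx 199.94$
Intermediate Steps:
$o{\left(V,U \right)} = \sqrt{U^{2} + V^{2}}$
$o{\left(-111,-83 - 84 \right)} + \frac{-7762 + 3095}{-7447 + 15391} = \sqrt{\left(-83 - 84\right)^{2} + \left(-111\right)^{2}} + \frac{-7762 + 3095}{-7447 + 15391} = \sqrt{\left(-167\right)^{2} + 12321} - \frac{4667}{7944} = \sqrt{27889 + 12321} - \frac{4667}{7944} = \sqrt{40210} - \frac{4667}{7944} = - \frac{4667}{7944} + \sqrt{40210}$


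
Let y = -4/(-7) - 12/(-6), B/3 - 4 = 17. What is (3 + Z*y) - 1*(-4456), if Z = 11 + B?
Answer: 32545/7 ≈ 4649.3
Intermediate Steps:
B = 63 (B = 12 + 3*17 = 12 + 51 = 63)
Z = 74 (Z = 11 + 63 = 74)
y = 18/7 (y = -4*(-⅐) - 12*(-⅙) = 4/7 + 2 = 18/7 ≈ 2.5714)
(3 + Z*y) - 1*(-4456) = (3 + 74*(18/7)) - 1*(-4456) = (3 + 1332/7) + 4456 = 1353/7 + 4456 = 32545/7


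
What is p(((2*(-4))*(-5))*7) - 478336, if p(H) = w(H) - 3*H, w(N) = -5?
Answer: -479181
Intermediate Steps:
p(H) = -5 - 3*H
p(((2*(-4))*(-5))*7) - 478336 = (-5 - 3*(2*(-4))*(-5)*7) - 478336 = (-5 - 3*(-8*(-5))*7) - 478336 = (-5 - 120*7) - 478336 = (-5 - 3*280) - 478336 = (-5 - 840) - 478336 = -845 - 478336 = -479181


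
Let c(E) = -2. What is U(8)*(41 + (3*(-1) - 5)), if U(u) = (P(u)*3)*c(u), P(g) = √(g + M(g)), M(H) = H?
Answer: -792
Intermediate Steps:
P(g) = √2*√g (P(g) = √(g + g) = √(2*g) = √2*√g)
U(u) = -6*√2*√u (U(u) = ((√2*√u)*3)*(-2) = (3*√2*√u)*(-2) = -6*√2*√u)
U(8)*(41 + (3*(-1) - 5)) = (-6*√2*√8)*(41 + (3*(-1) - 5)) = (-6*√2*2*√2)*(41 + (-3 - 5)) = -24*(41 - 8) = -24*33 = -792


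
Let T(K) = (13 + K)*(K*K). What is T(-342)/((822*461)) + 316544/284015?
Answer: -1801545617482/17937535355 ≈ -100.43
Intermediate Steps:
T(K) = K²*(13 + K) (T(K) = (13 + K)*K² = K²*(13 + K))
T(-342)/((822*461)) + 316544/284015 = ((-342)²*(13 - 342))/((822*461)) + 316544/284015 = (116964*(-329))/378942 + 316544*(1/284015) = -38481156*1/378942 + 316544/284015 = -6413526/63157 + 316544/284015 = -1801545617482/17937535355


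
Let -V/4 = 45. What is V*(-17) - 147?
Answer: 2913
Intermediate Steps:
V = -180 (V = -4*45 = -180)
V*(-17) - 147 = -180*(-17) - 147 = 3060 - 147 = 2913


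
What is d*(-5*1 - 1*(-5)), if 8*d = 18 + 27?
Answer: 0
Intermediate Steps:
d = 45/8 (d = (18 + 27)/8 = (⅛)*45 = 45/8 ≈ 5.6250)
d*(-5*1 - 1*(-5)) = 45*(-5*1 - 1*(-5))/8 = 45*(-5 + 5)/8 = (45/8)*0 = 0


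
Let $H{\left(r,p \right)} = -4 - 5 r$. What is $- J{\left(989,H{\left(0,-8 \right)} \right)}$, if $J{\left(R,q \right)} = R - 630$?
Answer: $-359$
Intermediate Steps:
$J{\left(R,q \right)} = -630 + R$
$- J{\left(989,H{\left(0,-8 \right)} \right)} = - (-630 + 989) = \left(-1\right) 359 = -359$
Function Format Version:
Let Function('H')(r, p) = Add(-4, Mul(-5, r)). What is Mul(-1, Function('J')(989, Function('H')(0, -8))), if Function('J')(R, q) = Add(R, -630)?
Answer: -359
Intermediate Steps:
Function('J')(R, q) = Add(-630, R)
Mul(-1, Function('J')(989, Function('H')(0, -8))) = Mul(-1, Add(-630, 989)) = Mul(-1, 359) = -359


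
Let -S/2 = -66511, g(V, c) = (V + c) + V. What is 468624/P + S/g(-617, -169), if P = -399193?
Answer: -53758930718/560067779 ≈ -95.986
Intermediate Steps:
g(V, c) = c + 2*V
S = 133022 (S = -2*(-66511) = 133022)
468624/P + S/g(-617, -169) = 468624/(-399193) + 133022/(-169 + 2*(-617)) = 468624*(-1/399193) + 133022/(-169 - 1234) = -468624/399193 + 133022/(-1403) = -468624/399193 + 133022*(-1/1403) = -468624/399193 - 133022/1403 = -53758930718/560067779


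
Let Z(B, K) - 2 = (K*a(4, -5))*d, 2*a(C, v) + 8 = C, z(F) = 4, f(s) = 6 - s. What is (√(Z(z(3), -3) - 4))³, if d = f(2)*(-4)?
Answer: -686*I*√2 ≈ -970.15*I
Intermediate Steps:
d = -16 (d = (6 - 1*2)*(-4) = (6 - 2)*(-4) = 4*(-4) = -16)
a(C, v) = -4 + C/2
Z(B, K) = 2 + 32*K (Z(B, K) = 2 + (K*(-4 + (½)*4))*(-16) = 2 + (K*(-4 + 2))*(-16) = 2 + (K*(-2))*(-16) = 2 - 2*K*(-16) = 2 + 32*K)
(√(Z(z(3), -3) - 4))³ = (√((2 + 32*(-3)) - 4))³ = (√((2 - 96) - 4))³ = (√(-94 - 4))³ = (√(-98))³ = (7*I*√2)³ = -686*I*√2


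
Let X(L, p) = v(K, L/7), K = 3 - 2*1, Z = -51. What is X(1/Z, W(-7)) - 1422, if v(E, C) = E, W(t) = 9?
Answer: -1421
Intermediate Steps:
K = 1 (K = 3 - 2 = 1)
X(L, p) = 1
X(1/Z, W(-7)) - 1422 = 1 - 1422 = -1421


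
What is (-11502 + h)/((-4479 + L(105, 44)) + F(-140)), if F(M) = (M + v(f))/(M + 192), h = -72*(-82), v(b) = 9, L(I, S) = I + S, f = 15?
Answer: 97032/75097 ≈ 1.2921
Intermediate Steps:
h = 5904
F(M) = (9 + M)/(192 + M) (F(M) = (M + 9)/(M + 192) = (9 + M)/(192 + M))
(-11502 + h)/((-4479 + L(105, 44)) + F(-140)) = (-11502 + 5904)/((-4479 + (105 + 44)) + (9 - 140)/(192 - 140)) = -5598/((-4479 + 149) - 131/52) = -5598/(-4330 + (1/52)*(-131)) = -5598/(-4330 - 131/52) = -5598/(-225291/52) = -5598*(-52/225291) = 97032/75097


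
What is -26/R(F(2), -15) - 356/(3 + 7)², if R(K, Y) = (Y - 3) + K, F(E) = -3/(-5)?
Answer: -4493/2175 ≈ -2.0657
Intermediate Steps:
F(E) = ⅗ (F(E) = -3*(-⅕) = ⅗)
R(K, Y) = -3 + K + Y (R(K, Y) = (-3 + Y) + K = -3 + K + Y)
-26/R(F(2), -15) - 356/(3 + 7)² = -26/(-3 + ⅗ - 15) - 356/(3 + 7)² = -26/(-87/5) - 356/(10²) = -26*(-5/87) - 356/100 = 130/87 - 356*1/100 = 130/87 - 89/25 = -4493/2175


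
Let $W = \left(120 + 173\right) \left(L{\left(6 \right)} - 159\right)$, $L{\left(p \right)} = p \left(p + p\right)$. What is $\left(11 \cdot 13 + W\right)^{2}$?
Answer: $642521104$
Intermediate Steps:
$L{\left(p \right)} = 2 p^{2}$ ($L{\left(p \right)} = p 2 p = 2 p^{2}$)
$W = -25491$ ($W = \left(120 + 173\right) \left(2 \cdot 6^{2} - 159\right) = 293 \left(2 \cdot 36 - 159\right) = 293 \left(72 - 159\right) = 293 \left(-87\right) = -25491$)
$\left(11 \cdot 13 + W\right)^{2} = \left(11 \cdot 13 - 25491\right)^{2} = \left(143 - 25491\right)^{2} = \left(-25348\right)^{2} = 642521104$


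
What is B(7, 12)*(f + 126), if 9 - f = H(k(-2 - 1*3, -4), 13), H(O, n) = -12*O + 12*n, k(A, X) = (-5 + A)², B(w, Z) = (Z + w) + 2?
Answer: 24759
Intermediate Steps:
B(w, Z) = 2 + Z + w
f = 1053 (f = 9 - (-12*(-5 + (-2 - 1*3))² + 12*13) = 9 - (-12*(-5 + (-2 - 3))² + 156) = 9 - (-12*(-5 - 5)² + 156) = 9 - (-12*(-10)² + 156) = 9 - (-12*100 + 156) = 9 - (-1200 + 156) = 9 - 1*(-1044) = 9 + 1044 = 1053)
B(7, 12)*(f + 126) = (2 + 12 + 7)*(1053 + 126) = 21*1179 = 24759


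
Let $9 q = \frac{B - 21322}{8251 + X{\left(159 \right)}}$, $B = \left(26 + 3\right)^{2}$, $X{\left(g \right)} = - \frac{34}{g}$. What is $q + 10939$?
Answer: $\frac{14350238794}{1311875} \approx 10939.0$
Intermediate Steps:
$B = 841$ ($B = 29^{2} = 841$)
$q = - \frac{361831}{1311875}$ ($q = \frac{\left(841 - 21322\right) \frac{1}{8251 - \frac{34}{159}}}{9} = \frac{\left(-20481\right) \frac{1}{8251 - \frac{34}{159}}}{9} = \frac{\left(-20481\right) \frac{1}{\frac{1311875}{159}}}{9} = \frac{\left(-20481\right) \frac{159}{1311875}}{9} = \frac{1}{9} \left(- \frac{3256479}{1311875}\right) = - \frac{361831}{1311875} \approx -0.27581$)
$q + 10939 = - \frac{361831}{1311875} + 10939 = \frac{14350238794}{1311875}$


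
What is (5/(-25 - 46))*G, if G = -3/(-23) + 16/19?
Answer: -2125/31027 ≈ -0.068489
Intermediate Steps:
G = 425/437 (G = -3*(-1/23) + 16*(1/19) = 3/23 + 16/19 = 425/437 ≈ 0.97254)
(5/(-25 - 46))*G = (5/(-25 - 46))*(425/437) = (5/(-71))*(425/437) = -1/71*5*(425/437) = -5/71*425/437 = -2125/31027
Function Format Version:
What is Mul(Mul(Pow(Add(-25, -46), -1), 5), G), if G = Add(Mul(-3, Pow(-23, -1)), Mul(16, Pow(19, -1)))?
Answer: Rational(-2125, 31027) ≈ -0.068489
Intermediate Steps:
G = Rational(425, 437) (G = Add(Mul(-3, Rational(-1, 23)), Mul(16, Rational(1, 19))) = Add(Rational(3, 23), Rational(16, 19)) = Rational(425, 437) ≈ 0.97254)
Mul(Mul(Pow(Add(-25, -46), -1), 5), G) = Mul(Mul(Pow(Add(-25, -46), -1), 5), Rational(425, 437)) = Mul(Mul(Pow(-71, -1), 5), Rational(425, 437)) = Mul(Mul(Rational(-1, 71), 5), Rational(425, 437)) = Mul(Rational(-5, 71), Rational(425, 437)) = Rational(-2125, 31027)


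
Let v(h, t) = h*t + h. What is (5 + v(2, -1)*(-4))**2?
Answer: 25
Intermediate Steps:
v(h, t) = h + h*t
(5 + v(2, -1)*(-4))**2 = (5 + (2*(1 - 1))*(-4))**2 = (5 + (2*0)*(-4))**2 = (5 + 0*(-4))**2 = (5 + 0)**2 = 5**2 = 25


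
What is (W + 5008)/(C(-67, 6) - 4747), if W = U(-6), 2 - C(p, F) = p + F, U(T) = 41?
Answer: -5049/4684 ≈ -1.0779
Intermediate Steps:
C(p, F) = 2 - F - p (C(p, F) = 2 - (p + F) = 2 - (F + p) = 2 + (-F - p) = 2 - F - p)
W = 41
(W + 5008)/(C(-67, 6) - 4747) = (41 + 5008)/((2 - 1*6 - 1*(-67)) - 4747) = 5049/((2 - 6 + 67) - 4747) = 5049/(63 - 4747) = 5049/(-4684) = 5049*(-1/4684) = -5049/4684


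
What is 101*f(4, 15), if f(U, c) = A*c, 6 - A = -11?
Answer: 25755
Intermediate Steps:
A = 17 (A = 6 - 1*(-11) = 6 + 11 = 17)
f(U, c) = 17*c
101*f(4, 15) = 101*(17*15) = 101*255 = 25755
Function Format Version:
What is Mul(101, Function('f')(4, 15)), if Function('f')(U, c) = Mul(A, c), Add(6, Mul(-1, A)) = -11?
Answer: 25755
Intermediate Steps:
A = 17 (A = Add(6, Mul(-1, -11)) = Add(6, 11) = 17)
Function('f')(U, c) = Mul(17, c)
Mul(101, Function('f')(4, 15)) = Mul(101, Mul(17, 15)) = Mul(101, 255) = 25755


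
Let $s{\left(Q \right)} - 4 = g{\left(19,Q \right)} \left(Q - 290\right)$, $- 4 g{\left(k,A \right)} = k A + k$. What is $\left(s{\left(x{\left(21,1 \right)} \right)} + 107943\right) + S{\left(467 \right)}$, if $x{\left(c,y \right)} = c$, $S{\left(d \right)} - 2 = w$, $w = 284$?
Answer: $\frac{272687}{2} \approx 1.3634 \cdot 10^{5}$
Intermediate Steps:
$S{\left(d \right)} = 286$ ($S{\left(d \right)} = 2 + 284 = 286$)
$g{\left(k,A \right)} = - \frac{k}{4} - \frac{A k}{4}$ ($g{\left(k,A \right)} = - \frac{k A + k}{4} = - \frac{A k + k}{4} = - \frac{k + A k}{4} = - \frac{k}{4} - \frac{A k}{4}$)
$s{\left(Q \right)} = 4 + \left(-290 + Q\right) \left(- \frac{19}{4} - \frac{19 Q}{4}\right)$ ($s{\left(Q \right)} = 4 + \left(- \frac{1}{4}\right) 19 \left(1 + Q\right) \left(Q - 290\right) = 4 + \left(- \frac{19}{4} - \frac{19 Q}{4}\right) \left(-290 + Q\right) = 4 + \left(-290 + Q\right) \left(- \frac{19}{4} - \frac{19 Q}{4}\right)$)
$\left(s{\left(x{\left(21,1 \right)} \right)} + 107943\right) + S{\left(467 \right)} = \left(\left(\frac{2763}{2} - \frac{19 \cdot 21^{2}}{4} + \frac{5491}{4} \cdot 21\right) + 107943\right) + 286 = \left(\left(\frac{2763}{2} - \frac{8379}{4} + \frac{115311}{4}\right) + 107943\right) + 286 = \left(\frac{56229}{2} + 107943\right) + 286 = \frac{272115}{2} + 286 = \frac{272687}{2}$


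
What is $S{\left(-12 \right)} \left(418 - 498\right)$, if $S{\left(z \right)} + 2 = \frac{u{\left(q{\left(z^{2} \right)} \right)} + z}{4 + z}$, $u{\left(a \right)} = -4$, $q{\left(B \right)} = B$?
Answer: $0$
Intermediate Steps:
$S{\left(z \right)} = -2 + \frac{-4 + z}{4 + z}$
$S{\left(-12 \right)} \left(418 - 498\right) = \frac{-12 - -12}{4 - 12} \left(418 - 498\right) = \frac{-12 + 12}{-8} \left(-80\right) = \left(- \frac{1}{8}\right) 0 \left(-80\right) = 0 \left(-80\right) = 0$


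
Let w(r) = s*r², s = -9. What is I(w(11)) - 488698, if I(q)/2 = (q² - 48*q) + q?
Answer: 1985510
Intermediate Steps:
w(r) = -9*r²
I(q) = -94*q + 2*q² (I(q) = 2*((q² - 48*q) + q) = 2*(q² - 47*q) = -94*q + 2*q²)
I(w(11)) - 488698 = 2*(-9*11²)*(-47 - 9*11²) - 488698 = 2*(-9*121)*(-47 - 9*121) - 488698 = 2*(-1089)*(-47 - 1089) - 488698 = 2*(-1089)*(-1136) - 488698 = 2474208 - 488698 = 1985510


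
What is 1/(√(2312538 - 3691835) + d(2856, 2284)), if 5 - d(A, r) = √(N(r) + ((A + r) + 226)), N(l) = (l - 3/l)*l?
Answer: 1/(5 - √5222019 + I*√1379297) ≈ -0.00034661 - 0.00017853*I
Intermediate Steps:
N(l) = l*(l - 3/l)
d(A, r) = 5 - √(223 + A + r + r²) (d(A, r) = 5 - √((-3 + r²) + ((A + r) + 226)) = 5 - √((-3 + r²) + (226 + A + r)) = 5 - √(223 + A + r + r²))
1/(√(2312538 - 3691835) + d(2856, 2284)) = 1/(√(2312538 - 3691835) + (5 - √(223 + 2856 + 2284 + 2284²))) = 1/(√(-1379297) + (5 - √(223 + 2856 + 2284 + 5216656))) = 1/(I*√1379297 + (5 - √5222019)) = 1/(5 - √5222019 + I*√1379297)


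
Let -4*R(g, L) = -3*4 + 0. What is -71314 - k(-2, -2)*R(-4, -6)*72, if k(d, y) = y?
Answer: -70882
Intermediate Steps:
R(g, L) = 3 (R(g, L) = -(-3*4 + 0)/4 = -(-12 + 0)/4 = -¼*(-12) = 3)
-71314 - k(-2, -2)*R(-4, -6)*72 = -71314 - (-2*3)*72 = -71314 - (-6)*72 = -71314 - 1*(-432) = -71314 + 432 = -70882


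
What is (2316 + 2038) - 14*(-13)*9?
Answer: 5992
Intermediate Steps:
(2316 + 2038) - 14*(-13)*9 = 4354 + 182*9 = 4354 + 1638 = 5992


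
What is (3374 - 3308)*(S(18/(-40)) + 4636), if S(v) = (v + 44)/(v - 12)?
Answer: 25376846/83 ≈ 3.0575e+5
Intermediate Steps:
S(v) = (44 + v)/(-12 + v)
(3374 - 3308)*(S(18/(-40)) + 4636) = (3374 - 3308)*((44 + 18/(-40))/(-12 + 18/(-40)) + 4636) = 66*((44 + 18*(-1/40))/(-12 + 18*(-1/40)) + 4636) = 66*((44 - 9/20)/(-12 - 9/20) + 4636) = 66*((871/20)/(-249/20) + 4636) = 66*(-20/249*871/20 + 4636) = 66*(-871/249 + 4636) = 66*(1153493/249) = 25376846/83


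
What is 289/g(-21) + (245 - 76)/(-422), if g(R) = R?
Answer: -125507/8862 ≈ -14.162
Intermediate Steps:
289/g(-21) + (245 - 76)/(-422) = 289/(-21) + (245 - 76)/(-422) = 289*(-1/21) + 169*(-1/422) = -289/21 - 169/422 = -125507/8862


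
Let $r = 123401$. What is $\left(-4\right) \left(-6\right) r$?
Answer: $2961624$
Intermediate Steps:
$\left(-4\right) \left(-6\right) r = \left(-4\right) \left(-6\right) 123401 = 24 \cdot 123401 = 2961624$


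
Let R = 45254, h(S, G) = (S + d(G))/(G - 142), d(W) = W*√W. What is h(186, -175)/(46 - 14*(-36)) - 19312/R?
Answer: -4512653/10548175 + 35*I*√7/6974 ≈ -0.42781 + 0.013278*I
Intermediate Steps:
d(W) = W^(3/2)
h(S, G) = (S + G^(3/2))/(-142 + G) (h(S, G) = (S + G^(3/2))/(G - 142) = (S + G^(3/2))/(-142 + G))
h(186, -175)/(46 - 14*(-36)) - 19312/R = ((186 + (-175)^(3/2))/(-142 - 175))/(46 - 14*(-36)) - 19312/45254 = ((186 - 875*I*√7)/(-317))/(46 + 504) - 19312*1/45254 = -(186 - 875*I*√7)/317/550 - 568/1331 = (-186/317 + 875*I*√7/317)*(1/550) - 568/1331 = (-93/87175 + 35*I*√7/6974) - 568/1331 = -4512653/10548175 + 35*I*√7/6974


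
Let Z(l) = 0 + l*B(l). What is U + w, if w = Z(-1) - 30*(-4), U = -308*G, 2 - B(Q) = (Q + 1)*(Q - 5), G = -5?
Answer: 1658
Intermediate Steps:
B(Q) = 2 - (1 + Q)*(-5 + Q) (B(Q) = 2 - (Q + 1)*(Q - 5) = 2 - (1 + Q)*(-5 + Q))
Z(l) = l*(7 - l² + 4*l) (Z(l) = 0 + l*(7 - l² + 4*l) = l*(7 - l² + 4*l))
U = 1540 (U = -308*(-5) = 1540)
w = 118 (w = -(7 - 1*(-1)² + 4*(-1)) - 30*(-4) = -(7 - 1*1 - 4) + 120 = -(7 - 1 - 4) + 120 = -1*2 + 120 = -2 + 120 = 118)
U + w = 1540 + 118 = 1658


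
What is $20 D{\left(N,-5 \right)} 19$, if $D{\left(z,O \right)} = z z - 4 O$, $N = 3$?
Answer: $11020$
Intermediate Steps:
$D{\left(z,O \right)} = z^{2} - 4 O$
$20 D{\left(N,-5 \right)} 19 = 20 \left(3^{2} - -20\right) 19 = 20 \left(9 + 20\right) 19 = 20 \cdot 29 \cdot 19 = 580 \cdot 19 = 11020$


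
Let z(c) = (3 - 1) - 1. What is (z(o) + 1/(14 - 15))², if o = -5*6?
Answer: 0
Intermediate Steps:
o = -30
z(c) = 1 (z(c) = 2 - 1 = 1)
(z(o) + 1/(14 - 15))² = (1 + 1/(14 - 15))² = (1 + 1/(-1))² = (1 - 1)² = 0² = 0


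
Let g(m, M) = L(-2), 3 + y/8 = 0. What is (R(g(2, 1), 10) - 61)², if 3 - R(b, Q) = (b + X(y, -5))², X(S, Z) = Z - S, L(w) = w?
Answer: 120409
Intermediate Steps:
y = -24 (y = -24 + 8*0 = -24 + 0 = -24)
g(m, M) = -2
R(b, Q) = 3 - (19 + b)² (R(b, Q) = 3 - (b + (-5 - 1*(-24)))² = 3 - (b + (-5 + 24))² = 3 - (b + 19)² = 3 - (19 + b)²)
(R(g(2, 1), 10) - 61)² = ((3 - (19 - 2)²) - 61)² = ((3 - 1*17²) - 61)² = ((3 - 1*289) - 61)² = ((3 - 289) - 61)² = (-286 - 61)² = (-347)² = 120409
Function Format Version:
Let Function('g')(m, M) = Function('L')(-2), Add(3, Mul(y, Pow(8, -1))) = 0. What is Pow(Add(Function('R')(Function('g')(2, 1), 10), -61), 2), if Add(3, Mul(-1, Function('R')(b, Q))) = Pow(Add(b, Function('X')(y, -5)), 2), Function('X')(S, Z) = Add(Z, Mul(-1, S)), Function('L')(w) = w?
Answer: 120409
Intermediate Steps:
y = -24 (y = Add(-24, Mul(8, 0)) = Add(-24, 0) = -24)
Function('g')(m, M) = -2
Function('R')(b, Q) = Add(3, Mul(-1, Pow(Add(19, b), 2))) (Function('R')(b, Q) = Add(3, Mul(-1, Pow(Add(b, Add(-5, Mul(-1, -24))), 2))) = Add(3, Mul(-1, Pow(Add(b, Add(-5, 24)), 2))) = Add(3, Mul(-1, Pow(Add(b, 19), 2))) = Add(3, Mul(-1, Pow(Add(19, b), 2))))
Pow(Add(Function('R')(Function('g')(2, 1), 10), -61), 2) = Pow(Add(Add(3, Mul(-1, Pow(Add(19, -2), 2))), -61), 2) = Pow(Add(Add(3, Mul(-1, Pow(17, 2))), -61), 2) = Pow(Add(Add(3, Mul(-1, 289)), -61), 2) = Pow(Add(Add(3, -289), -61), 2) = Pow(Add(-286, -61), 2) = Pow(-347, 2) = 120409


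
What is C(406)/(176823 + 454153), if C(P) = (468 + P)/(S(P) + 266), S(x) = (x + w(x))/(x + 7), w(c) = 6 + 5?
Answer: 180481/34790439200 ≈ 5.1877e-6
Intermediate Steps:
w(c) = 11
S(x) = (11 + x)/(7 + x) (S(x) = (x + 11)/(x + 7) = (11 + x)/(7 + x))
C(P) = (468 + P)/(266 + (11 + P)/(7 + P)) (C(P) = (468 + P)/((11 + P)/(7 + P) + 266) = (468 + P)/(266 + (11 + P)/(7 + P)))
C(406)/(176823 + 454153) = ((7 + 406)*(468 + 406)/(1873 + 267*406))/(176823 + 454153) = (413*874/(1873 + 108402))/630976 = (413*874/110275)*(1/630976) = ((1/110275)*413*874)*(1/630976) = (360962/110275)*(1/630976) = 180481/34790439200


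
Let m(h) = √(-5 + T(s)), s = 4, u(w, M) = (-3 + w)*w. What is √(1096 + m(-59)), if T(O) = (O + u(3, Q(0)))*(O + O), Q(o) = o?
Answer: √(1096 + 3*√3) ≈ 33.184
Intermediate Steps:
u(w, M) = w*(-3 + w)
T(O) = 2*O² (T(O) = (O + 3*(-3 + 3))*(O + O) = (O + 3*0)*(2*O) = (O + 0)*(2*O) = O*(2*O) = 2*O²)
m(h) = 3*√3 (m(h) = √(-5 + 2*4²) = √(-5 + 2*16) = √(-5 + 32) = √27 = 3*√3)
√(1096 + m(-59)) = √(1096 + 3*√3)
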